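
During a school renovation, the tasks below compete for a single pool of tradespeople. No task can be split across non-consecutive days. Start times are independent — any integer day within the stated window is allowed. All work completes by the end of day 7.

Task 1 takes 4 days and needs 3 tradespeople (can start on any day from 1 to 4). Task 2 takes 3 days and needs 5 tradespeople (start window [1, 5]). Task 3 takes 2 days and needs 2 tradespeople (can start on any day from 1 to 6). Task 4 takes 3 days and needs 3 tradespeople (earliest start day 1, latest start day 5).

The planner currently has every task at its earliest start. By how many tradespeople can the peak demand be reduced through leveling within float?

6

Early-start peak: d1:13  d2:13  d3:11  d4:3  d5:0  d6:0  d7:0 ⇒ 13.
Leveled (Task 1@1, Task 2@5, Task 3@4, Task 4@1): d1:6  d2:6  d3:6  d4:5  d5:7  d6:5  d7:5 ⇒ 7.
Reduction 13 − 7 = 6.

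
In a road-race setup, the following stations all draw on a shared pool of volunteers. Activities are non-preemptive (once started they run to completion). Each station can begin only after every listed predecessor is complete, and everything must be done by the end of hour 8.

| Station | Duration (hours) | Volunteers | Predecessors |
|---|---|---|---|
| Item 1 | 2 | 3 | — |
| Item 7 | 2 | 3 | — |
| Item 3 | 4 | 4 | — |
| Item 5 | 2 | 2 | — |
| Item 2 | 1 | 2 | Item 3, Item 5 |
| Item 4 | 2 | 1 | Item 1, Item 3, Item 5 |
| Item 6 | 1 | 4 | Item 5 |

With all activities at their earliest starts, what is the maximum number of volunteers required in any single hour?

Early-start schedule: Item 1@1, Item 7@1, Item 3@1, Item 5@1, Item 2@5, Item 4@5, Item 6@3.
Load per hour: hour 1: 12, hour 2: 12, hour 3: 8, hour 4: 4, hour 5: 3, hour 6: 1, hour 7: 0, hour 8: 0.
Peak is 12.

12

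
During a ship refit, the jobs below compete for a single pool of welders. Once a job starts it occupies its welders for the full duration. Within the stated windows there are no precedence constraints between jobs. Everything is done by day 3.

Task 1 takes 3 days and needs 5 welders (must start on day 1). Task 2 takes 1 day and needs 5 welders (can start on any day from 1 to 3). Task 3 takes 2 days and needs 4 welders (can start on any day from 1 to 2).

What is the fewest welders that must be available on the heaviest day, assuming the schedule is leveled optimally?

10

Early-start (Task 1@1, Task 2@1, Task 3@1) gives peak 14: d1:14  d2:9  d3:5.
Shift Task 3→2.
Schedule Task 1@1, Task 2@1, Task 3@2: d1:10  d2:9  d3:9 — peak 10.
Total welder-days = 28 over 3 days ⇒ peak ≥ ⌈28/3⌉ = 10, so 10 is optimal.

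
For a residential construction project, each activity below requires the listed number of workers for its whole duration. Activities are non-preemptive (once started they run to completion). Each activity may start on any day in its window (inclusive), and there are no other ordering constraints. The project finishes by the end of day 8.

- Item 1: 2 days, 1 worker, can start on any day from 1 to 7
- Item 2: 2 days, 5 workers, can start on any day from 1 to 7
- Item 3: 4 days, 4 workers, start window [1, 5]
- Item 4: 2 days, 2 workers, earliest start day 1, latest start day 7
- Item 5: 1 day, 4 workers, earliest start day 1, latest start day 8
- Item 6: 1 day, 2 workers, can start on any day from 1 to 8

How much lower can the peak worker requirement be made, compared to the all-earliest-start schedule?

12

Early-start peak: d1:18  d2:12  d3:4  d4:4  d5:0  d6:0  d7:0  d8:0 ⇒ 18.
Leveled (Item 1@1, Item 2@1, Item 3@3, Item 4@3, Item 5@7, Item 6@5): d1:6  d2:6  d3:6  d4:6  d5:6  d6:4  d7:4  d8:0 ⇒ 6.
Reduction 18 − 6 = 12.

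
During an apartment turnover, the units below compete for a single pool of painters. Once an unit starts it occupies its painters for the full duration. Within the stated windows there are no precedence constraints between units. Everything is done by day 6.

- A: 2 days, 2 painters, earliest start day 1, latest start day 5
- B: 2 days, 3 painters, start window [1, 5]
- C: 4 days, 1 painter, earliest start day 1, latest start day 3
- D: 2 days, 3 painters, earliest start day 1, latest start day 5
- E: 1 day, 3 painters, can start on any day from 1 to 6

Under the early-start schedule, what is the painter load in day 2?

At early start, day 2 has: A, B, C, D.
Demand: 2 + 3 + 1 + 3 = 9.

9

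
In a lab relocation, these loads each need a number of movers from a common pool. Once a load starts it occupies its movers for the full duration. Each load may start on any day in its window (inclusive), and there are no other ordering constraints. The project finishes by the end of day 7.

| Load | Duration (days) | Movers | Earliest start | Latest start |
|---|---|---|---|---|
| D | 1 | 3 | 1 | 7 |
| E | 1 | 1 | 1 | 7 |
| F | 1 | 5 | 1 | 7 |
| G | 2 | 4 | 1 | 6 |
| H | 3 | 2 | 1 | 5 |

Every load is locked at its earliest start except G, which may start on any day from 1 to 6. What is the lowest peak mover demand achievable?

11

G@1: d1:15  d2:6  d3:2  d4:0  d5:0  d6:0  d7:0 → peak 15
G@2: d1:11  d2:6  d3:6  d4:0  d5:0  d6:0  d7:0 → peak 11
G@3: d1:11  d2:2  d3:6  d4:4  d5:0  d6:0  d7:0 → peak 11
G@4: d1:11  d2:2  d3:2  d4:4  d5:4  d6:0  d7:0 → peak 11
G@5: d1:11  d2:2  d3:2  d4:0  d5:4  d6:4  d7:0 → peak 11
G@6: d1:11  d2:2  d3:2  d4:0  d5:0  d6:4  d7:4 → peak 11
Best is G@2, peak 11.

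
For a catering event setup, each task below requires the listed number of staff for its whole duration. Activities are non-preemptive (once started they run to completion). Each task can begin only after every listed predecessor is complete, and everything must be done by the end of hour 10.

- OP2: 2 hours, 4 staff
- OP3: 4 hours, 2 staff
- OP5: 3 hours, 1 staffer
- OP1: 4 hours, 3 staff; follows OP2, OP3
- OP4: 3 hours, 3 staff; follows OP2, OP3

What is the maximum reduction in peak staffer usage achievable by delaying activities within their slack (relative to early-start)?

1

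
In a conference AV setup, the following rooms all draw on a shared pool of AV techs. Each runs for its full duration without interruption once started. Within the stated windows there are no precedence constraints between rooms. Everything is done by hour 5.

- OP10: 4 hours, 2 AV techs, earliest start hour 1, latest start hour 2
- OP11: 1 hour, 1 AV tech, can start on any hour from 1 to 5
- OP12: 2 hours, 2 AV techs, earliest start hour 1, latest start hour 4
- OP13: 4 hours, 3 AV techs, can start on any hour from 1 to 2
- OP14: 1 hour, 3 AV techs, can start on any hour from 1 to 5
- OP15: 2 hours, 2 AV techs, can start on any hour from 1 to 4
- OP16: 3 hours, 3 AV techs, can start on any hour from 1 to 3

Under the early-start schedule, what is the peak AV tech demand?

16

Early-start schedule: OP10@1, OP11@1, OP12@1, OP13@1, OP14@1, OP15@1, OP16@1.
Load per hour: hour 1: 16, hour 2: 12, hour 3: 8, hour 4: 5, hour 5: 0.
Peak is 16.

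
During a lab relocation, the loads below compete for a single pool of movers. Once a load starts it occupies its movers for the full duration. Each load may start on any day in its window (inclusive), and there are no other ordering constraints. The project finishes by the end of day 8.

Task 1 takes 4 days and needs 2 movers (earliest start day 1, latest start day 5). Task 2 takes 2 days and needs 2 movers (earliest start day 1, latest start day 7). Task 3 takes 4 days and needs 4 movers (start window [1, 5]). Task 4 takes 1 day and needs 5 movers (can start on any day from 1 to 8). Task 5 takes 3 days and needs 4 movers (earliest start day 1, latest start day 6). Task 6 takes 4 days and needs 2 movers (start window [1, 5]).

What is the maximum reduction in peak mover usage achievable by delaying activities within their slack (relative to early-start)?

11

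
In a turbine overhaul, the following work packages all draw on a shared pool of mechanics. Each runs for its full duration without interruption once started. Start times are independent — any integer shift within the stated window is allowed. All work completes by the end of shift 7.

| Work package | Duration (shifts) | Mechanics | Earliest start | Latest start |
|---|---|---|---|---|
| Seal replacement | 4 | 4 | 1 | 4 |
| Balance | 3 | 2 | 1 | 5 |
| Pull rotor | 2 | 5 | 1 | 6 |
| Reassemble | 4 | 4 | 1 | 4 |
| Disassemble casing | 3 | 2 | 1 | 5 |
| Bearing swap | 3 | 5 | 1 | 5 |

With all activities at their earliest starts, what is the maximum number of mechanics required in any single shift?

Early-start schedule: Seal replacement@1, Balance@1, Pull rotor@1, Reassemble@1, Disassemble casing@1, Bearing swap@1.
Load per shift: shift 1: 22, shift 2: 22, shift 3: 17, shift 4: 8, shift 5: 0, shift 6: 0, shift 7: 0.
Peak is 22.

22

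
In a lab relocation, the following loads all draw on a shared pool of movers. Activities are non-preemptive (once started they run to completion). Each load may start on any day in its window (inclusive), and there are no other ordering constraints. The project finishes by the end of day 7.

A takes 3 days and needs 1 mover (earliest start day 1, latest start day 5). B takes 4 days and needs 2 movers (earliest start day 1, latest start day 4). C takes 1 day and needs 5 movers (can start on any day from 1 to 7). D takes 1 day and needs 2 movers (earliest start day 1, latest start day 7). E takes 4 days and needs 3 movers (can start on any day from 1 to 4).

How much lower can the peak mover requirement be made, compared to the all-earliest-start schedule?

Early-start peak: d1:13  d2:6  d3:6  d4:5  d5:0  d6:0  d7:0 ⇒ 13.
Leveled (A@1, B@1, C@5, D@6, E@1): d1:6  d2:6  d3:6  d4:5  d5:5  d6:2  d7:0 ⇒ 6.
Reduction 13 − 6 = 7.

7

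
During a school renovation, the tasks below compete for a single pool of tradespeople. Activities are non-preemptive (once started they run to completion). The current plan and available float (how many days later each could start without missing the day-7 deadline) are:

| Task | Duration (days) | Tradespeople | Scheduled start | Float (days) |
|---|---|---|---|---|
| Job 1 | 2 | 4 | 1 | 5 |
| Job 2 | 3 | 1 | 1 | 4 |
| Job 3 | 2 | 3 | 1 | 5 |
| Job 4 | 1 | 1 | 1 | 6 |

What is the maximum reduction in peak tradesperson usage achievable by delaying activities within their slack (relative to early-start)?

5

Early-start peak: d1:9  d2:8  d3:1  d4:0  d5:0  d6:0  d7:0 ⇒ 9.
Leveled (Job 1@1, Job 2@3, Job 3@3, Job 4@5): d1:4  d2:4  d3:4  d4:4  d5:2  d6:0  d7:0 ⇒ 4.
Reduction 9 − 4 = 5.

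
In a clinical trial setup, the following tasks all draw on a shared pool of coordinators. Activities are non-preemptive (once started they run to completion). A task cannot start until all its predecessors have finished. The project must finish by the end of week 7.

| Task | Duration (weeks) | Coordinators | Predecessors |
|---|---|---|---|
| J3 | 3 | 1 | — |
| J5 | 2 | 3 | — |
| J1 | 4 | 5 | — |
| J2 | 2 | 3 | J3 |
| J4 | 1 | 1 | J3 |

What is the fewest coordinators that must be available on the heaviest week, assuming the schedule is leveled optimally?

Early-start (J3@1, J5@1, J1@1, J2@4, J4@4) gives peak 9: w1:9  w2:9  w3:6  w4:9  w5:3  w6:0  w7:0.
Shift J5→5, J2→5.
Schedule J3@1, J5@5, J1@1, J2@5, J4@4: w1:6  w2:6  w3:6  w4:6  w5:6  w6:6  w7:0 — peak 6.
Total coordinator-weeks = 36 over 7 weeks ⇒ peak ≥ ⌈36/7⌉ = 6, so 6 is optimal.

6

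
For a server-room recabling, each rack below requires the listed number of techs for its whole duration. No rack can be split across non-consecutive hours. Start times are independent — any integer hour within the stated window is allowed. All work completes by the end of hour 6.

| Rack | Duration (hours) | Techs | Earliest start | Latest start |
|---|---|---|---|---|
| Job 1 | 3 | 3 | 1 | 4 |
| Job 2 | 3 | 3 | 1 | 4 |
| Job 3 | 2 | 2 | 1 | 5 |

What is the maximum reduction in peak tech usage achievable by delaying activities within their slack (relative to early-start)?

3

Early-start peak: h1:8  h2:8  h3:6  h4:0  h5:0  h6:0 ⇒ 8.
Leveled (Job 1@1, Job 2@4, Job 3@1): h1:5  h2:5  h3:3  h4:3  h5:3  h6:3 ⇒ 5.
Reduction 8 − 5 = 3.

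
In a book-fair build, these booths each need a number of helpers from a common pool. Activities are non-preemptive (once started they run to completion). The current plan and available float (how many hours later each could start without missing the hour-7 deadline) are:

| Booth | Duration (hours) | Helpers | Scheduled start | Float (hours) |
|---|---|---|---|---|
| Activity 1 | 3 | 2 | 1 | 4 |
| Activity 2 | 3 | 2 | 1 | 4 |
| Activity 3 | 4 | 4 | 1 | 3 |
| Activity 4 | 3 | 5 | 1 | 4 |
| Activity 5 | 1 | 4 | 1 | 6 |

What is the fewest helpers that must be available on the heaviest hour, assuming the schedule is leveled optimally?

8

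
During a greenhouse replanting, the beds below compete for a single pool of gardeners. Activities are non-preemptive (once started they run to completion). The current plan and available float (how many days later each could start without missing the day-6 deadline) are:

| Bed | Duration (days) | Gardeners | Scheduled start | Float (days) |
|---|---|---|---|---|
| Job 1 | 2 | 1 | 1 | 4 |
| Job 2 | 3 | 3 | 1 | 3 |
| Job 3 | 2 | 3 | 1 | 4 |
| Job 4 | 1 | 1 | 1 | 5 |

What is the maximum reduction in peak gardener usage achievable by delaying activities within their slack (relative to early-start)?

4

Early-start peak: d1:8  d2:7  d3:3  d4:0  d5:0  d6:0 ⇒ 8.
Leveled (Job 1@1, Job 2@1, Job 3@4, Job 4@3): d1:4  d2:4  d3:4  d4:3  d5:3  d6:0 ⇒ 4.
Reduction 8 − 4 = 4.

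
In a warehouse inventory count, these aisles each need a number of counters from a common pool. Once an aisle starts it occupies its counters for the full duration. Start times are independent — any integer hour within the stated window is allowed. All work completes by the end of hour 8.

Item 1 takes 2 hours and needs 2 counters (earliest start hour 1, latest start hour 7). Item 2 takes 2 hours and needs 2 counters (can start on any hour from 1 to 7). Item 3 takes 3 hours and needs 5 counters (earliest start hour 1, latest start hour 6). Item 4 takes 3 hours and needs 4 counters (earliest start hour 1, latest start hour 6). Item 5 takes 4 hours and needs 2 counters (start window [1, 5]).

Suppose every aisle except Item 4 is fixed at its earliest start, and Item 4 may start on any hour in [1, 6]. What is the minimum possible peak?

11

Item 4@1: h1:15  h2:15  h3:11  h4:2  h5:0  h6:0  h7:0  h8:0 → peak 15
Item 4@2: h1:11  h2:15  h3:11  h4:6  h5:0  h6:0  h7:0  h8:0 → peak 15
Item 4@3: h1:11  h2:11  h3:11  h4:6  h5:4  h6:0  h7:0  h8:0 → peak 11
Item 4@4: h1:11  h2:11  h3:7  h4:6  h5:4  h6:4  h7:0  h8:0 → peak 11
Item 4@5: h1:11  h2:11  h3:7  h4:2  h5:4  h6:4  h7:4  h8:0 → peak 11
Item 4@6: h1:11  h2:11  h3:7  h4:2  h5:0  h6:4  h7:4  h8:4 → peak 11
Best is Item 4@3, peak 11.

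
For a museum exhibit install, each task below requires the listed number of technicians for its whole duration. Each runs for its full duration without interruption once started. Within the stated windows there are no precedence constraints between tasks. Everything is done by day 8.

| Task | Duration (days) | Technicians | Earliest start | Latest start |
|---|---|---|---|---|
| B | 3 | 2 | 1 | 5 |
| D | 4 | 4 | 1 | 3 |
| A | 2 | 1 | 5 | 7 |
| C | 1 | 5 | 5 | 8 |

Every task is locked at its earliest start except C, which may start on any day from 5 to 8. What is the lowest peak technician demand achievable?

6

C@5: d1:6  d2:6  d3:6  d4:4  d5:6  d6:1  d7:0  d8:0 → peak 6
C@6: d1:6  d2:6  d3:6  d4:4  d5:1  d6:6  d7:0  d8:0 → peak 6
C@7: d1:6  d2:6  d3:6  d4:4  d5:1  d6:1  d7:5  d8:0 → peak 6
C@8: d1:6  d2:6  d3:6  d4:4  d5:1  d6:1  d7:0  d8:5 → peak 6
Best is C@5, peak 6.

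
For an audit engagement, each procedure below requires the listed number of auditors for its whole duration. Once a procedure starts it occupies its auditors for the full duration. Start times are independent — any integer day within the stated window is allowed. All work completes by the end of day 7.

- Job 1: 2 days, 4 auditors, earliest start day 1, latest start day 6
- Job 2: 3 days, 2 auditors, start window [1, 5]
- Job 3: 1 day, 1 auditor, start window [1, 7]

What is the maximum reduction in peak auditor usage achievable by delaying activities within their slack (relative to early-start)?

3

Early-start peak: d1:7  d2:6  d3:2  d4:0  d5:0  d6:0  d7:0 ⇒ 7.
Leveled (Job 1@1, Job 2@3, Job 3@3): d1:4  d2:4  d3:3  d4:2  d5:2  d6:0  d7:0 ⇒ 4.
Reduction 7 − 4 = 3.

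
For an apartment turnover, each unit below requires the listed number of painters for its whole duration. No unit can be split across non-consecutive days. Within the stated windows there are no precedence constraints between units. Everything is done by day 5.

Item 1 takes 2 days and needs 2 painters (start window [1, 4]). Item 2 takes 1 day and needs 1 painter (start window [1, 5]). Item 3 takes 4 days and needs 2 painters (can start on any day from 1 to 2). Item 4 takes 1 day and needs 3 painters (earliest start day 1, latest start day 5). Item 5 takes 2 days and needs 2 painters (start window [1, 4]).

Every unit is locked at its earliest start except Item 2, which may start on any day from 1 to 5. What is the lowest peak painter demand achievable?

9

Item 2@1: d1:10  d2:6  d3:2  d4:2  d5:0 → peak 10
Item 2@2: d1:9  d2:7  d3:2  d4:2  d5:0 → peak 9
Item 2@3: d1:9  d2:6  d3:3  d4:2  d5:0 → peak 9
Item 2@4: d1:9  d2:6  d3:2  d4:3  d5:0 → peak 9
Item 2@5: d1:9  d2:6  d3:2  d4:2  d5:1 → peak 9
Best is Item 2@2, peak 9.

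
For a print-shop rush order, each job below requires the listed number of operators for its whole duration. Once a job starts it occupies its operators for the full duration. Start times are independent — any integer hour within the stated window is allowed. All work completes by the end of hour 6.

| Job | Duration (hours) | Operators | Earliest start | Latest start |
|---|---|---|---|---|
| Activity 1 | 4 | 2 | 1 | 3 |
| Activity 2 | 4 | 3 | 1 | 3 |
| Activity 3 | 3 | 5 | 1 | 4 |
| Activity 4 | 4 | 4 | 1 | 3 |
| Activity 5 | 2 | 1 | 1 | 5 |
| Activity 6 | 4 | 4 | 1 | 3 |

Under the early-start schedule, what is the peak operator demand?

19

Early-start schedule: Activity 1@1, Activity 2@1, Activity 3@1, Activity 4@1, Activity 5@1, Activity 6@1.
Load per hour: hour 1: 19, hour 2: 19, hour 3: 18, hour 4: 13, hour 5: 0, hour 6: 0.
Peak is 19.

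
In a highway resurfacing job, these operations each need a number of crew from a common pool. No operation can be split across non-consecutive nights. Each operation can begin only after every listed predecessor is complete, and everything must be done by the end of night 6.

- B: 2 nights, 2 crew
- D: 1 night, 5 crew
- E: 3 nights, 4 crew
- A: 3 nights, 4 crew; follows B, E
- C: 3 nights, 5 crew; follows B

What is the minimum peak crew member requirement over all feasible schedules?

9

Early-start (B@1, D@1, E@1, A@4, C@3) gives peak 11: n1:11  n2:6  n3:9  n4:9  n5:9  n6:4.
Shift D→3, C→4.
Schedule B@1, D@3, E@1, A@4, C@4: n1:6  n2:6  n3:9  n4:9  n5:9  n6:9 — peak 9.
No arrangement of the 18 feasible schedules does better.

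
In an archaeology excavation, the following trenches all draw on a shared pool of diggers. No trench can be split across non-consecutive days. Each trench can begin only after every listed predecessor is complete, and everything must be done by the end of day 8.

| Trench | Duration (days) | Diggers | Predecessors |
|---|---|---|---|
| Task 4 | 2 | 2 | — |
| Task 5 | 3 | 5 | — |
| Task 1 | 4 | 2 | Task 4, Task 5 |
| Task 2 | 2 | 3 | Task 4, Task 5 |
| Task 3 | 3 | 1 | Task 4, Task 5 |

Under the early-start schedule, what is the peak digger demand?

Early-start schedule: Task 4@1, Task 5@1, Task 1@4, Task 2@4, Task 3@4.
Load per day: day 1: 7, day 2: 7, day 3: 5, day 4: 6, day 5: 6, day 6: 3, day 7: 2, day 8: 0.
Peak is 7.

7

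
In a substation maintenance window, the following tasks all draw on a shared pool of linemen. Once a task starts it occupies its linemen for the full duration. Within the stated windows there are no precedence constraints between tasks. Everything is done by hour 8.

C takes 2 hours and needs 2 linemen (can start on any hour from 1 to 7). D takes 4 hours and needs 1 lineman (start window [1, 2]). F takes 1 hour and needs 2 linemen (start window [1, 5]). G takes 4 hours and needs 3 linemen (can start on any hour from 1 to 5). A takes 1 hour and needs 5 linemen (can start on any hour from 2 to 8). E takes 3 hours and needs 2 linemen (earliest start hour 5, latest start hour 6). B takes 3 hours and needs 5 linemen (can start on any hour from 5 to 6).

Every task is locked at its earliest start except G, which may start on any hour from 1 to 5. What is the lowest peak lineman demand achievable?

10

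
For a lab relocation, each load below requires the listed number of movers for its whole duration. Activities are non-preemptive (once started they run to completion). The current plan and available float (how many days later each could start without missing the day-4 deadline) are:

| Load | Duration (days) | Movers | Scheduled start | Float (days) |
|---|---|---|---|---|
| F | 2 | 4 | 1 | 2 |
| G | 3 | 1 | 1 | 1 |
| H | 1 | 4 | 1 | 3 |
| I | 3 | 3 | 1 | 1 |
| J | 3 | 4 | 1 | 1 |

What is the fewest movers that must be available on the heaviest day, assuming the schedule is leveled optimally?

Early-start (F@1, G@1, H@1, I@1, J@1) gives peak 16: d1:16  d2:12  d3:8  d4:0.
Shift J→2.
Schedule F@1, G@1, H@1, I@1, J@2: d1:12  d2:12  d3:8  d4:4 — peak 12.

12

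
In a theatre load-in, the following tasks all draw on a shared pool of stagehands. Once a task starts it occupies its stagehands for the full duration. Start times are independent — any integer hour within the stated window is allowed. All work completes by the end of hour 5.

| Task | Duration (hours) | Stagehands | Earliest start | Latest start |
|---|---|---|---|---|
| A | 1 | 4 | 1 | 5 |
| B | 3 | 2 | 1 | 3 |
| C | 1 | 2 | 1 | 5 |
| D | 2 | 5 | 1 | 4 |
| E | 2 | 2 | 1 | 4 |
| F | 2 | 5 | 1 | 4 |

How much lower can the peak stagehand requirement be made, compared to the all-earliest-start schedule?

12

Early-start peak: h1:20  h2:14  h3:2  h4:0  h5:0 ⇒ 20.
Leveled (A@1, B@1, C@1, D@2, E@4, F@4): h1:8  h2:7  h3:7  h4:7  h5:7 ⇒ 8.
Reduction 20 − 8 = 12.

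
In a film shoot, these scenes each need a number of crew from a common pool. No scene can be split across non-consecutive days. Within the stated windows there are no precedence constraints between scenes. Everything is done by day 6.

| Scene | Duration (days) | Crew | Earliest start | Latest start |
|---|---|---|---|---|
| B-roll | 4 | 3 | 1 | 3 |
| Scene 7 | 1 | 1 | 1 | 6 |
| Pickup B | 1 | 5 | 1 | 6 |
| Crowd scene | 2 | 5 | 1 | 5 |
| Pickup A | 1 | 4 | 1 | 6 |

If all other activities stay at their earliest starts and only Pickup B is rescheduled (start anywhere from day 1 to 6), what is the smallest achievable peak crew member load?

13

Pickup B@1: d1:18  d2:8  d3:3  d4:3  d5:0  d6:0 → peak 18
Pickup B@2: d1:13  d2:13  d3:3  d4:3  d5:0  d6:0 → peak 13
Pickup B@3: d1:13  d2:8  d3:8  d4:3  d5:0  d6:0 → peak 13
Pickup B@4: d1:13  d2:8  d3:3  d4:8  d5:0  d6:0 → peak 13
Pickup B@5: d1:13  d2:8  d3:3  d4:3  d5:5  d6:0 → peak 13
Pickup B@6: d1:13  d2:8  d3:3  d4:3  d5:0  d6:5 → peak 13
Best is Pickup B@2, peak 13.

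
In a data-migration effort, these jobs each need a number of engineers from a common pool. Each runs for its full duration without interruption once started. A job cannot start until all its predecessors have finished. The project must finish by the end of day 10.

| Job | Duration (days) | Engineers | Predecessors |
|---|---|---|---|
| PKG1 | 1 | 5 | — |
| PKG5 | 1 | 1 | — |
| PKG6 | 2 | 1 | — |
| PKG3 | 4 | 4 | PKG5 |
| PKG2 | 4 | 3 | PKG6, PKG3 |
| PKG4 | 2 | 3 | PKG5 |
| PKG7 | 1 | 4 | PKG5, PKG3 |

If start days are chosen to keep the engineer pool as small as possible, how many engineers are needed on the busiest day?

6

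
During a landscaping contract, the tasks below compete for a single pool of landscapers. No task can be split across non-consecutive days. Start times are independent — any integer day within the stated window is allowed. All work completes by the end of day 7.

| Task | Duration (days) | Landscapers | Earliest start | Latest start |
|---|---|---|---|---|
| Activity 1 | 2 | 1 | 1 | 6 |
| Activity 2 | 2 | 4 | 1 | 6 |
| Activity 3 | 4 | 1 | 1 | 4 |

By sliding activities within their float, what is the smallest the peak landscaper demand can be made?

Early-start (Activity 1@1, Activity 2@1, Activity 3@1) gives peak 6: d1:6  d2:6  d3:1  d4:1  d5:0  d6:0  d7:0.
Shift Activity 2→5.
Schedule Activity 1@1, Activity 2@5, Activity 3@1: d1:2  d2:2  d3:1  d4:1  d5:4  d6:4  d7:0 — peak 4.

4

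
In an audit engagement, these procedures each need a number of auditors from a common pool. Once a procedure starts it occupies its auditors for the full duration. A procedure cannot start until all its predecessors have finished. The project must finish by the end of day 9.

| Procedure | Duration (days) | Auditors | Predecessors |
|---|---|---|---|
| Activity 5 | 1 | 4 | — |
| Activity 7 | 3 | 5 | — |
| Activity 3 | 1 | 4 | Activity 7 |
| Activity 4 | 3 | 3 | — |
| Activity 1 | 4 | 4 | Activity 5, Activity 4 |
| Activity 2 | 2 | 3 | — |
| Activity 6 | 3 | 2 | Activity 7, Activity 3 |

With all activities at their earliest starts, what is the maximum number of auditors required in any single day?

Early-start schedule: Activity 5@1, Activity 7@1, Activity 3@4, Activity 4@1, Activity 1@4, Activity 2@1, Activity 6@5.
Load per day: day 1: 15, day 2: 11, day 3: 8, day 4: 8, day 5: 6, day 6: 6, day 7: 6, day 8: 0, day 9: 0.
Peak is 15.

15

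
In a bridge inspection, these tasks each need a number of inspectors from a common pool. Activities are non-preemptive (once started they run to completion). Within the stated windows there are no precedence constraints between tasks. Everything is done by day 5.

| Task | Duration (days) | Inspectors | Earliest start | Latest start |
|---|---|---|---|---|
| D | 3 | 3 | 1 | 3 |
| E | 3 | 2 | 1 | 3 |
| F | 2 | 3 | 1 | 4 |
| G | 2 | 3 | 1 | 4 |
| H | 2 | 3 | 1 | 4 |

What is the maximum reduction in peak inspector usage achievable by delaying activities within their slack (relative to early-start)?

Early-start peak: d1:14  d2:14  d3:5  d4:0  d5:0 ⇒ 14.
Leveled (D@1, E@1, F@1, G@3, H@4): d1:8  d2:8  d3:8  d4:6  d5:3 ⇒ 8.
Reduction 14 − 8 = 6.

6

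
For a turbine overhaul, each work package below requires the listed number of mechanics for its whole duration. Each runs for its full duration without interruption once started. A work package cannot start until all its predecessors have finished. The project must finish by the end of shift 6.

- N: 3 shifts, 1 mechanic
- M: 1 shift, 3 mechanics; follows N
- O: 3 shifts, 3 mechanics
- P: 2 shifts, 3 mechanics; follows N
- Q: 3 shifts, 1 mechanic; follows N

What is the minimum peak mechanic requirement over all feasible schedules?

4

Early-start (N@1, M@4, O@1, P@4, Q@4) gives peak 7: s1:4  s2:4  s3:4  s4:7  s5:4  s6:1.
Shift P→5.
Schedule N@1, M@4, O@1, P@5, Q@4: s1:4  s2:4  s3:4  s4:4  s5:4  s6:4 — peak 4.
Total mechanic-shifts = 24 over 6 shifts ⇒ peak ≥ ⌈24/6⌉ = 4, so 4 is optimal.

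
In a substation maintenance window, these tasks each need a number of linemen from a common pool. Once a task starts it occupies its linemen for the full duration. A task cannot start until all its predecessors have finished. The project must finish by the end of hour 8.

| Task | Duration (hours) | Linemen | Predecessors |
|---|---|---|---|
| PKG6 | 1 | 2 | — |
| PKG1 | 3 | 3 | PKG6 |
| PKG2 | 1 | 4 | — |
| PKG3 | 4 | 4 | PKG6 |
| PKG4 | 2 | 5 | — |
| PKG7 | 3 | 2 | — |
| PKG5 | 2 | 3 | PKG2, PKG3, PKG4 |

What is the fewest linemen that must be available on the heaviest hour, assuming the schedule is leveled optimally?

8

Early-start (PKG6@1, PKG1@2, PKG2@1, PKG3@2, PKG4@1, PKG7@1, PKG5@6) gives peak 14: h1:13  h2:14  h3:9  h4:7  h5:4  h6:3  h7:3  h8:0.
Shift PKG2→5, PKG3→3, PKG7→6, PKG5→7.
Schedule PKG6@1, PKG1@2, PKG2@5, PKG3@3, PKG4@1, PKG7@6, PKG5@7: h1:7  h2:8  h3:7  h4:7  h5:8  h6:6  h7:5  h8:5 — peak 8.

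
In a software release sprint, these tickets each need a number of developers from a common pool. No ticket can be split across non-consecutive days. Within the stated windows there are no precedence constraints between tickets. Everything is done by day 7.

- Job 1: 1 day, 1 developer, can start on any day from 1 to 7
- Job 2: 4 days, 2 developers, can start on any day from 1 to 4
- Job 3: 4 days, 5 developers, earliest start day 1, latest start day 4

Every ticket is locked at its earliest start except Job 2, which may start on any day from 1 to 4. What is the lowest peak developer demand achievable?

7

Job 2@1: d1:8  d2:7  d3:7  d4:7  d5:0  d6:0  d7:0 → peak 8
Job 2@2: d1:6  d2:7  d3:7  d4:7  d5:2  d6:0  d7:0 → peak 7
Job 2@3: d1:6  d2:5  d3:7  d4:7  d5:2  d6:2  d7:0 → peak 7
Job 2@4: d1:6  d2:5  d3:5  d4:7  d5:2  d6:2  d7:2 → peak 7
Best is Job 2@2, peak 7.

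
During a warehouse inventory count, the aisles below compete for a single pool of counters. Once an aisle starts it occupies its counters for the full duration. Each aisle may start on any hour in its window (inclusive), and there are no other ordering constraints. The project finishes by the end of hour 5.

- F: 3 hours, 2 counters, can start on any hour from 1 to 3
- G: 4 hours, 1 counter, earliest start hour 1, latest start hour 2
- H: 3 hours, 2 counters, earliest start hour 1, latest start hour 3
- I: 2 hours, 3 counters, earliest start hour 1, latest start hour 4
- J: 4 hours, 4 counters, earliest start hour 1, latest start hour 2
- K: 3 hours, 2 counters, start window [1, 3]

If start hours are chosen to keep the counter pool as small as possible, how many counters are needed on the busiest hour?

Early-start (F@1, G@1, H@1, I@1, J@1, K@1) gives peak 14: h1:14  h2:14  h3:11  h4:5  h5:0.
Shift I→4.
Schedule F@1, G@1, H@1, I@4, J@1, K@1: h1:11  h2:11  h3:11  h4:8  h5:3 — peak 11.

11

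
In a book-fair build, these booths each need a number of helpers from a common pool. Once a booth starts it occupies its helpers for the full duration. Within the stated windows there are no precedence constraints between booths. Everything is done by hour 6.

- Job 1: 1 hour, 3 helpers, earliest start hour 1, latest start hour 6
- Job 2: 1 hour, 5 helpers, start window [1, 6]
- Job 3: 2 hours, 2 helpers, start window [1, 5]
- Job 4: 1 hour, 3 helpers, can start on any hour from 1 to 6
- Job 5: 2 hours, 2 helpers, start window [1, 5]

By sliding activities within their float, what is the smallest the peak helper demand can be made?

Early-start (Job 1@1, Job 2@1, Job 3@1, Job 4@1, Job 5@1) gives peak 15: h1:15  h2:4  h3:0  h4:0  h5:0  h6:0.
Shift Job 2→2, Job 3→3, Job 4→3, Job 5→4.
Schedule Job 1@1, Job 2@2, Job 3@3, Job 4@3, Job 5@4: h1:3  h2:5  h3:5  h4:4  h5:2  h6:0 — peak 5.

5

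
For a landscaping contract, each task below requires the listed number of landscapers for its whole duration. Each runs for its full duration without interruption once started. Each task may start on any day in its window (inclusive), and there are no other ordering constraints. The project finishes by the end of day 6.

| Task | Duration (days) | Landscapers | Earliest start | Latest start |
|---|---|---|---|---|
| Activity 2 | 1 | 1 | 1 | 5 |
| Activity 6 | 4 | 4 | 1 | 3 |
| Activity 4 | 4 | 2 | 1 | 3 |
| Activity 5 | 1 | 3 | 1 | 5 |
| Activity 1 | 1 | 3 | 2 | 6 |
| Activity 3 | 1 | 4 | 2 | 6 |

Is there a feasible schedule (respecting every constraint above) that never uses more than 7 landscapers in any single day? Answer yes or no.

yes

Schedule Activity 2@1, Activity 6@1, Activity 4@1, Activity 5@5, Activity 1@5, Activity 3@6: d1:7  d2:6  d3:6  d4:6  d5:6  d6:4 — peak 7 ≤ 7.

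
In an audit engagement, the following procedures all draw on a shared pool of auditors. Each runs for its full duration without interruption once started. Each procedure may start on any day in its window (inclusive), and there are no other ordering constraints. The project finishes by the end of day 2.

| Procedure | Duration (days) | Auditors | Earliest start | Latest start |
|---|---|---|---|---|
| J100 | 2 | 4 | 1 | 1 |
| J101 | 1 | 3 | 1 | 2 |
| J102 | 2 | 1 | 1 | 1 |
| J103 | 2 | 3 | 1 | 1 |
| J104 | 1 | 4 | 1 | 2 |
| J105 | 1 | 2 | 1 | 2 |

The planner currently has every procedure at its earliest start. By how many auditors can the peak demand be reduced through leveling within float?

4

Early-start peak: d1:17  d2:8 ⇒ 17.
Leveled (J100@1, J101@1, J102@1, J103@1, J104@2, J105@1): d1:13  d2:12 ⇒ 13.
Reduction 17 − 13 = 4.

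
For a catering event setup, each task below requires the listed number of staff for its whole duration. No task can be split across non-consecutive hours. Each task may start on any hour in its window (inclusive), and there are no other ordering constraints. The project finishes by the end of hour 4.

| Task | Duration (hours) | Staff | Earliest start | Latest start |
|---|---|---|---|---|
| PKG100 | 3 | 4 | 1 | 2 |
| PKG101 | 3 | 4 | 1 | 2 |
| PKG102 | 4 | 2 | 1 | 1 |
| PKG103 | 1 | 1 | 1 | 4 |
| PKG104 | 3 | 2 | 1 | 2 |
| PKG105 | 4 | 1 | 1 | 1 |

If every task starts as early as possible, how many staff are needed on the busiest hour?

Early-start schedule: PKG100@1, PKG101@1, PKG102@1, PKG103@1, PKG104@1, PKG105@1.
Load per hour: hour 1: 14, hour 2: 13, hour 3: 13, hour 4: 3.
Peak is 14.

14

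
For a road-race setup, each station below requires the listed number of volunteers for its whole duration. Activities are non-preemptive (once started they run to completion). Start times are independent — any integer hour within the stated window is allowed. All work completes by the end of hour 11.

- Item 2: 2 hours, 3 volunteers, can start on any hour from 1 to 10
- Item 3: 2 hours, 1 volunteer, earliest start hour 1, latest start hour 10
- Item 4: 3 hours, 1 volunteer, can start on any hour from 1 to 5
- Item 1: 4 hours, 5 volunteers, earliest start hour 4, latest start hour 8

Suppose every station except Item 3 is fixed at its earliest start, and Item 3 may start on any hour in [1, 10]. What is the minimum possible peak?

Item 3@1: h1:5  h2:5  h3:1  h4:5  h5:5  h6:5  h7:5  h8:0  h9:0  h10:0  h11:0 → peak 5
Item 3@2: h1:4  h2:5  h3:2  h4:5  h5:5  h6:5  h7:5  h8:0  h9:0  h10:0  h11:0 → peak 5
Item 3@3: h1:4  h2:4  h3:2  h4:6  h5:5  h6:5  h7:5  h8:0  h9:0  h10:0  h11:0 → peak 6
Item 3@4: h1:4  h2:4  h3:1  h4:6  h5:6  h6:5  h7:5  h8:0  h9:0  h10:0  h11:0 → peak 6
Item 3@5: h1:4  h2:4  h3:1  h4:5  h5:6  h6:6  h7:5  h8:0  h9:0  h10:0  h11:0 → peak 6
Item 3@6: h1:4  h2:4  h3:1  h4:5  h5:5  h6:6  h7:6  h8:0  h9:0  h10:0  h11:0 → peak 6
Item 3@7: h1:4  h2:4  h3:1  h4:5  h5:5  h6:5  h7:6  h8:1  h9:0  h10:0  h11:0 → peak 6
Item 3@8: h1:4  h2:4  h3:1  h4:5  h5:5  h6:5  h7:5  h8:1  h9:1  h10:0  h11:0 → peak 5
Item 3@9: h1:4  h2:4  h3:1  h4:5  h5:5  h6:5  h7:5  h8:0  h9:1  h10:1  h11:0 → peak 5
Item 3@10: h1:4  h2:4  h3:1  h4:5  h5:5  h6:5  h7:5  h8:0  h9:0  h10:1  h11:1 → peak 5
Best is Item 3@1, peak 5.

5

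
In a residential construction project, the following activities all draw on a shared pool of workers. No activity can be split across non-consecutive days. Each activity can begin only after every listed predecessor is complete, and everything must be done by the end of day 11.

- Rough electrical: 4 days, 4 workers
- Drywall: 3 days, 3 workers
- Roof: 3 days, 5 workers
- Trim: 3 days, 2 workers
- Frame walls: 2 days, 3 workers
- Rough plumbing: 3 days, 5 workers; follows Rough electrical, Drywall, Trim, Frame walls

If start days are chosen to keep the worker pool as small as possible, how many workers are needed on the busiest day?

7

Early-start (Rough electrical@1, Drywall@1, Roof@1, Trim@1, Frame walls@1, Rough plumbing@5) gives peak 17: d1:17  d2:17  d3:14  d4:4  d5:5  d6:5  d7:5  d8:0  d9:0  d10:0  d11:0.
Shift Roof→6, Trim→5, Frame walls→4, Rough plumbing→9.
Schedule Rough electrical@1, Drywall@1, Roof@6, Trim@5, Frame walls@4, Rough plumbing@9: d1:7  d2:7  d3:7  d4:7  d5:5  d6:7  d7:7  d8:5  d9:5  d10:5  d11:5 — peak 7.
Total worker-days = 67 over 11 days ⇒ peak ≥ ⌈67/11⌉ = 7, so 7 is optimal.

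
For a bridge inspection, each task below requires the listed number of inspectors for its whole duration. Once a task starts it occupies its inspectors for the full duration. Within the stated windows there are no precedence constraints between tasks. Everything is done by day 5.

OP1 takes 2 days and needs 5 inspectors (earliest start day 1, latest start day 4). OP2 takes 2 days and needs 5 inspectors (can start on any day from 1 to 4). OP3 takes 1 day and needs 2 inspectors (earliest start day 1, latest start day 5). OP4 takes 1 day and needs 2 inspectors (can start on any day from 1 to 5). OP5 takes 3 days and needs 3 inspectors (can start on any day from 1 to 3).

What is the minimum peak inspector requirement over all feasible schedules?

8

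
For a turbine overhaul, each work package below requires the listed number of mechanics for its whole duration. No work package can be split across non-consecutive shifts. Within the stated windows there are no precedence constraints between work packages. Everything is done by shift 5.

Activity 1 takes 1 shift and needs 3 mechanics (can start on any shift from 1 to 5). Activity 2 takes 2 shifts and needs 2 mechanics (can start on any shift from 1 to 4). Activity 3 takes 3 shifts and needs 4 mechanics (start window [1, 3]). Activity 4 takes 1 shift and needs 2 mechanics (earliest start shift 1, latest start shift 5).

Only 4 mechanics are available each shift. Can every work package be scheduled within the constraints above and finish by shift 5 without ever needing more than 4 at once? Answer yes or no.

Total mechanic-shifts = 21; over 5 shifts the average is 21/5 > 4, so some shift must exceed 4.

no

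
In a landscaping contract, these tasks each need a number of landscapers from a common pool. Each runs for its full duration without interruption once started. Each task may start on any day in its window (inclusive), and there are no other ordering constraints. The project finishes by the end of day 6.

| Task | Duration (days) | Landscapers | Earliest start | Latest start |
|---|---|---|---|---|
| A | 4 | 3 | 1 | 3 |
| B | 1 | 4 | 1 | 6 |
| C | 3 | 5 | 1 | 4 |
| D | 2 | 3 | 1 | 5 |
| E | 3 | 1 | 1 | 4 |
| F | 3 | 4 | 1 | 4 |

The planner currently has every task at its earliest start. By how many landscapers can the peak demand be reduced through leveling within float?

Early-start peak: d1:20  d2:16  d3:13  d4:3  d5:0  d6:0 ⇒ 20.
Leveled (A@1, B@5, C@4, D@1, E@3, F@1): d1:10  d2:10  d3:8  d4:9  d5:10  d6:5 ⇒ 10.
Reduction 20 − 10 = 10.

10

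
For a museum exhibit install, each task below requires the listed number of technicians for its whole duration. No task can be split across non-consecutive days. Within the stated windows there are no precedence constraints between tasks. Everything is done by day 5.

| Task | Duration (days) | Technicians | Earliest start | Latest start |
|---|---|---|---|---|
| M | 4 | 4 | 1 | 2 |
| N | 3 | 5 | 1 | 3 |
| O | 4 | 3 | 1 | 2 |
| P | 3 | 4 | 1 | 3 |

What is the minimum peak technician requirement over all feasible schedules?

Schedule M@1, N@1, O@1, P@1: d1:16  d2:16  d3:16  d4:7  d5:0 — peak 16.

16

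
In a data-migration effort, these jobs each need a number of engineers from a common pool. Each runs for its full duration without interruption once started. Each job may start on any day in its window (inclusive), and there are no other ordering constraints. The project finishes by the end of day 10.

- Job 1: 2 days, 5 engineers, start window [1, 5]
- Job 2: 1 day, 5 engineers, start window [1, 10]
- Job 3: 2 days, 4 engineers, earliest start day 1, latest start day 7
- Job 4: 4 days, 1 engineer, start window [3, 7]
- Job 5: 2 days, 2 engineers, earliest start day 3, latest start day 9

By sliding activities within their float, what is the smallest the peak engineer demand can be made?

5

Early-start (Job 1@1, Job 2@1, Job 3@1, Job 4@3, Job 5@3) gives peak 14: d1:14  d2:9  d3:3  d4:3  d5:1  d6:1  d7:0  d8:0  d9:0  d10:0.
Shift Job 2→3, Job 3→4, Job 4→4, Job 5→6.
Schedule Job 1@1, Job 2@3, Job 3@4, Job 4@4, Job 5@6: d1:5  d2:5  d3:5  d4:5  d5:5  d6:3  d7:3  d8:0  d9:0  d10:0 — peak 5.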